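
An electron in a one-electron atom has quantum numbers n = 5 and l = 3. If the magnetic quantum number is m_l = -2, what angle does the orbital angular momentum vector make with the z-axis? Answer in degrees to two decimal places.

|L|² = l(l+1)ℏ² = 12ℏ², so |L| = 2√3 ℏ.
L_z = m_l ℏ = −2ℏ.
cos θ = L_z/|L| = -2/√12, so θ ≈ 125.26°.

θ ≈ 125.26°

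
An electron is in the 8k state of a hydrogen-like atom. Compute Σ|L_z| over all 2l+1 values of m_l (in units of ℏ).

Σ|L_z| = 56 ℏ

8k means n = 8, l = 7.
The allowed m_l values are -7, -6, -5, -4, -3, -2, -1, 0, 1, 2, 3, 4, 5, 6, 7.
Σ|m_l| = 2·7(7+1)/2 = 56.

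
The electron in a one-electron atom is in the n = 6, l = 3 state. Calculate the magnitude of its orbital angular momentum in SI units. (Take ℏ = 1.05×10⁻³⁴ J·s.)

|L| = 3.64×10⁻³⁴ J·s

|L| = ℏ√(l(l+1)) = ℏ√(3·4) = 2√3 ℏ
Numerically, |L| = 3.464 × (1.05×10⁻³⁴ J·s) = 3.64×10⁻³⁴ J·s.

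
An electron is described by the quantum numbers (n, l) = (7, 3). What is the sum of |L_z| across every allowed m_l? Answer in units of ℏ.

Σ|L_z| = 12 ℏ

The allowed m_l values are -3, -2, -1, 0, 1, 2, 3.
Σ|m_l| = l(l+1) = 12.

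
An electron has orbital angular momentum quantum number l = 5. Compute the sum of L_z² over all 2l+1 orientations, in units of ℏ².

Σ(L_z)² = 110 ℏ²

The allowed m_l values are -5, -4, -3, -2, -1, 0, 1, 2, 3, 4, 5.
Summing m² from −5 to 5: Σ m_l² = 110.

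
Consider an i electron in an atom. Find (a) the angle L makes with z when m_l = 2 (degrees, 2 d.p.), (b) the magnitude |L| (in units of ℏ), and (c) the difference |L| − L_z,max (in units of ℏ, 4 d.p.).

θ(m_l=2) ≈ 72.02°; |L| = √42 ℏ ≈ 6.481ℏ; |L|−L_z,max ≈ 0.4807ℏ

An i state has l = 6.
For m_l = 2: cos θ = 2/√42, θ ≈ 72.02°.
|L| = ℏ√(6·7) = √42 ℏ ≈ 6.481ℏ.
|L| − L_z,max = (√42 − 6)ℏ ≈ 0.4807ℏ.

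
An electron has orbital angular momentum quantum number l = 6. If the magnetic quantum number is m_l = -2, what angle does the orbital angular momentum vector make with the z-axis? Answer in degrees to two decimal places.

|L|² = l(l+1)ℏ² = 42ℏ², so |L| = √42 ℏ.
L_z = m_l ℏ = −2ℏ.
cos θ = L_z/|L| = -2/√42, so θ ≈ 107.98°.

θ ≈ 107.98°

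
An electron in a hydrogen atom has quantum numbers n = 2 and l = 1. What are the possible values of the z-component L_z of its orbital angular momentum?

L_z = m_l ℏ with m_l ranging from −l to +l in integer steps.
For l = 1: m_l ∈ {-1, 0, 1}.

L_z ∈ {−ℏ, 0, ℏ}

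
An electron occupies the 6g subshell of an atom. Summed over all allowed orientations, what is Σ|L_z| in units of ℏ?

Σ|L_z| = 20 ℏ

For 6g, l = 4.
m_l ∈ {-4, -3, -2, -1, 0, 1, 2, 3, 4}.
Σ|m_l| = 2(1+2+…+4) = 20.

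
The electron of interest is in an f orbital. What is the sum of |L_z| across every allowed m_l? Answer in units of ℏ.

Σ|L_z| = 12 ℏ

F corresponds to l = 3.
m_l runs from −3 to 3, i.e. {-3, -2, -1, 0, 1, 2, 3}.
Σ|m_l| = 2·3(3+1)/2 = 12.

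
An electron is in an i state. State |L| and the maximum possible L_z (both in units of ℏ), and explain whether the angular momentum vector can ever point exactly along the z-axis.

The letter i corresponds to l = 6.
|L| = √42 ℏ ≈ 6.4807ℏ, while L_z,max = lℏ = 6ℏ.
Since |L| > L_z,max, the vector can never point exactly along z; the closest it comes is θ_min = arccos(6/√42) ≈ 22.2°.

No: L_z,max = 6ℏ < |L| = √42 ℏ ≈ 6.481ℏ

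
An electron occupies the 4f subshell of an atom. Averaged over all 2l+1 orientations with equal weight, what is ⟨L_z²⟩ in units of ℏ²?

For 4f, l = 3.
m_l ∈ {-3, -2, -1, 0, 1, 2, 3}.
⟨L_z²⟩ = ℏ²·l(l+1)/3 = 4ℏ².

⟨L_z²⟩ = 4 ℏ²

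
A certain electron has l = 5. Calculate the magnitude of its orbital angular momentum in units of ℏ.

|L| = √30 ℏ ≈ 5.477ℏ

|L| = ℏ√(l(l+1)) = ℏ√(5·6) = √30 ℏ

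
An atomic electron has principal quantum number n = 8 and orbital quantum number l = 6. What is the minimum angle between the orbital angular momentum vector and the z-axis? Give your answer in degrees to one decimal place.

θ_min ≈ 22.2°

|L| = √(l(l+1)) ℏ = √42 ℏ.
The smallest angle corresponds to the largest L_z, i.e. m_l = l = 6, giving L_z = 6ℏ.
cos θ_min = 6/√42, so θ_min ≈ 22.2°.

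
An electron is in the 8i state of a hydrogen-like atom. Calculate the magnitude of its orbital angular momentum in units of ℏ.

|L| = √42 ℏ ≈ 6.481ℏ

The 8i subshell has l = 6.
|L| = ℏ√(l(l+1)) = ℏ√(6·7) = √42 ℏ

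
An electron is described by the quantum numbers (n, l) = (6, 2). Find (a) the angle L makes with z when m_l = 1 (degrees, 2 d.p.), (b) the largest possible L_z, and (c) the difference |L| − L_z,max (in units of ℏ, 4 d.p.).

For m_l = 1: cos θ = 1/√6, θ ≈ 65.91°.
L_z,max = lℏ = 2ℏ.
|L| − L_z,max = (√6 − 2)ℏ ≈ 0.4495ℏ.

θ(m_l=1) ≈ 65.91°; L_z,max = 2ℏ; |L|−L_z,max ≈ 0.4495ℏ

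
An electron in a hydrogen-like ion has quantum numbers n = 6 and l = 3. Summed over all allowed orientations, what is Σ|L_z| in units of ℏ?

Σ|L_z| = 12 ℏ

m_l ∈ {-3, -2, -1, 0, 1, 2, 3}.
Σ|m_l| = l(l+1) = 12.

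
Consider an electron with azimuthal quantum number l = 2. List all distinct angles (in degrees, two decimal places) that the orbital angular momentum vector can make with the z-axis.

|L| = √(l(l+1)) ℏ = √6 ℏ.
cos θ = m_l/√6 for each m_l ∈ {-2, -1, 0, 1, 2}.

θ ∈ {35.26°, 65.91°, 90.00°, 114.09°, 144.74°}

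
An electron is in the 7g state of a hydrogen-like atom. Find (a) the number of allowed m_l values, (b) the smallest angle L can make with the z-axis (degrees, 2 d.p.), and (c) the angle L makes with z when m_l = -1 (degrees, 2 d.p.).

For 7g, l = 4.
There are 2l+1 = 9 values of m_l.
cos θ_min = 4/√20, so θ_min ≈ 26.57°.
For m_l = -1: cos θ = -1/√20, θ ≈ 102.92°.

9 values; θ_min ≈ 26.57°; θ(m_l=-1) ≈ 102.92°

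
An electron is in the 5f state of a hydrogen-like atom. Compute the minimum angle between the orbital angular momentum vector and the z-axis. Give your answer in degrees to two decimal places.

The 5f subshell has l = 3.
|L| = √(l(l+1)) ℏ = 2√3 ℏ.
The smallest angle corresponds to the largest L_z, i.e. m_l = l = 3, giving L_z = 3ℏ.
cos θ_min = 3/√12, so θ_min ≈ 30.00°.

θ_min ≈ 30.00°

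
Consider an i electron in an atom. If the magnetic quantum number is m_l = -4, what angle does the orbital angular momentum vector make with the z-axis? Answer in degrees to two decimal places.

The letter i corresponds to l = 6.
|L| = ℏ√(l(l+1)) = √42 ℏ.
L_z = m_l ℏ = −4ℏ.
cos θ = L_z/|L| = -4/√42, so θ ≈ 128.11°.

θ ≈ 128.11°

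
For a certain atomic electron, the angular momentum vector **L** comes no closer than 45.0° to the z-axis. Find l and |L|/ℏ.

cos²θ_min = l/(l+1) = 0.5000.
l = cos²θ/sin²θ ≈ 1.
Then |L| = ℏ√(1·2) = √2 ℏ.

l = 1, |L| = √2 ℏ ≈ 1.414ℏ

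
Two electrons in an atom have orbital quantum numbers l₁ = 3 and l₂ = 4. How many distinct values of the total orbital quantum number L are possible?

7

The total orbital quantum number L ranges from |l₁ − l₂| to l₁ + l₂ in integer steps.
So L can be 1, 2, 3, 4, 5, 6, 7.
That is 7 values.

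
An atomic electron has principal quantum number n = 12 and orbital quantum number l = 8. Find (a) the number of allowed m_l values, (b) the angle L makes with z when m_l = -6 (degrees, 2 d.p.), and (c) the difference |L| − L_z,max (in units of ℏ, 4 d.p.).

17 values; θ(m_l=-6) ≈ 135.00°; |L|−L_z,max ≈ 0.4853ℏ

There are 2l+1 = 17 values of m_l.
For m_l = -6: cos θ = -6/√72, θ ≈ 135.00°.
|L| − L_z,max = (6√2 − 8)ℏ ≈ 0.4853ℏ.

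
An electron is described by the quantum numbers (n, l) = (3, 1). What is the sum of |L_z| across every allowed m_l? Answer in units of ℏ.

Σ|L_z| = 2 ℏ

The allowed m_l values are -1, 0, 1.
Σ|m_l| = 2·1(1+1)/2 = 2.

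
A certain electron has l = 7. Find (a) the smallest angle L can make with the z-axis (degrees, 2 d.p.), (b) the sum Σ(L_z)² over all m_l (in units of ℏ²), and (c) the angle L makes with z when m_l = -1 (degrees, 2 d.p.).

cos θ_min = 7/√56, so θ_min ≈ 20.70°.
Σ m_l² = 280, so Σ(L_z)² = 280 ℏ².
For m_l = -1: cos θ = -1/√56, θ ≈ 97.68°.

θ_min ≈ 20.70°; Σ(L_z)² = 280 ℏ²; θ(m_l=-1) ≈ 97.68°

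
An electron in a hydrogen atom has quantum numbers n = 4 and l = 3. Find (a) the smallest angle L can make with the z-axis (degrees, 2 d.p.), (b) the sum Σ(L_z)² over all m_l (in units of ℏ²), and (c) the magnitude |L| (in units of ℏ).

cos θ_min = 3/√12, so θ_min ≈ 30.00°.
Σ m_l² = 28, so Σ(L_z)² = 28 ℏ².
|L| = ℏ√(3·4) = 2√3 ℏ ≈ 3.464ℏ.

θ_min ≈ 30.00°; Σ(L_z)² = 28 ℏ²; |L| = 2√3 ℏ ≈ 3.464ℏ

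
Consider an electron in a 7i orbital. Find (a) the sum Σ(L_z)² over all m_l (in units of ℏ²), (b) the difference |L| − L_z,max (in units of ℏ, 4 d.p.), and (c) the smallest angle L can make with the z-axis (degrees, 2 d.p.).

Σ(L_z)² = 182 ℏ²; |L|−L_z,max ≈ 0.4807ℏ; θ_min ≈ 22.21°

For 7i, l = 6.
Σ m_l² = 182, so Σ(L_z)² = 182 ℏ².
|L| − L_z,max = (√42 − 6)ℏ ≈ 0.4807ℏ.
cos θ_min = 6/√42, so θ_min ≈ 22.21°.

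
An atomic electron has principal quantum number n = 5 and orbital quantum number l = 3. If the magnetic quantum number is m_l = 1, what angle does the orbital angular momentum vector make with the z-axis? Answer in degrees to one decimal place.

|L|² = l(l+1)ℏ² = 12ℏ², so |L| = 2√3 ℏ.
L_z = m_l ℏ = 1ℏ.
cos θ = L_z/|L| = 1/√12, so θ ≈ 73.2°.

θ ≈ 73.2°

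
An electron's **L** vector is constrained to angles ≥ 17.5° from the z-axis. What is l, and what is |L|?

l = 10, |L| = √110 ℏ ≈ 10.488ℏ

cos²θ_min = l/(l+1) = 0.9096.
l = cos²θ/sin²θ ≈ 10.
Then |L| = ℏ√(10·11) = √110 ℏ.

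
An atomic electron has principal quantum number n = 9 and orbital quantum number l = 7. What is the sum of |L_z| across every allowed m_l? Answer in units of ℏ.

Σ|L_z| = 56 ℏ

The allowed m_l values are -7, -6, -5, -4, -3, -2, -1, 0, 1, 2, 3, 4, 5, 6, 7.
Σ|m_l| = 2·7(7+1)/2 = 56.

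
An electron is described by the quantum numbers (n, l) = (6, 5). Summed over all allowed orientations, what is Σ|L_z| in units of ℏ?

m_l runs from −5 to 5, i.e. {-5, -4, -3, -2, -1, 0, 1, 2, 3, 4, 5}.
Σ|m_l| = 2(1+2+…+5) = 30.

Σ|L_z| = 30 ℏ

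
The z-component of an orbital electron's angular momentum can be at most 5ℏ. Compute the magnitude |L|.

L_z,max = lℏ, so l = 5.
|L| = ℏ√(l(l+1)) = √30 ℏ.

|L| = √30 ℏ ≈ 5.477ℏ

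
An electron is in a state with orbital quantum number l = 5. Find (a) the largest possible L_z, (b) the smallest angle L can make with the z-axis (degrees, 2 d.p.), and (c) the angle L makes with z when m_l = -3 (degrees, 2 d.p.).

L_z,max = lℏ = 5ℏ.
cos θ_min = 5/√30, so θ_min ≈ 24.09°.
For m_l = -3: cos θ = -3/√30, θ ≈ 123.21°.

L_z,max = 5ℏ; θ_min ≈ 24.09°; θ(m_l=-3) ≈ 123.21°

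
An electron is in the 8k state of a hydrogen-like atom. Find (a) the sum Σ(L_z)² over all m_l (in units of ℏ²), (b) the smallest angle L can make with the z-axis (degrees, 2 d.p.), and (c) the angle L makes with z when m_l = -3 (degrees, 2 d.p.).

Σ(L_z)² = 280 ℏ²; θ_min ≈ 20.70°; θ(m_l=-3) ≈ 113.63°

The 8k subshell has l = 7.
Σ m_l² = 280, so Σ(L_z)² = 280 ℏ².
cos θ_min = 7/√56, so θ_min ≈ 20.70°.
For m_l = -3: cos θ = -3/√56, θ ≈ 113.63°.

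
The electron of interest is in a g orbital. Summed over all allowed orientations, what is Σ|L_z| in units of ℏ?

Σ|L_z| = 20 ℏ

For a g orbital, l = 4.
m_l runs from −4 to 4, i.e. {-4, -3, -2, -1, 0, 1, 2, 3, 4}.
Σ|m_l| = 2·4(4+1)/2 = 20.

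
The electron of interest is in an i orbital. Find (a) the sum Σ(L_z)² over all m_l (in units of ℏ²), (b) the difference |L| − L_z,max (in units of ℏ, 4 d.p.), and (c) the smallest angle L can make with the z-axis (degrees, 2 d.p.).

The letter i corresponds to l = 6.
Σ m_l² = 182, so Σ(L_z)² = 182 ℏ².
|L| − L_z,max = (√42 − 6)ℏ ≈ 0.4807ℏ.
cos θ_min = 6/√42, so θ_min ≈ 22.21°.

Σ(L_z)² = 182 ℏ²; |L|−L_z,max ≈ 0.4807ℏ; θ_min ≈ 22.21°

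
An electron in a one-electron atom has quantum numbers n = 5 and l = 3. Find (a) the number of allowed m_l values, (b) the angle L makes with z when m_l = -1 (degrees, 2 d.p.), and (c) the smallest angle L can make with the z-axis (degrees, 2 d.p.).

There are 2l+1 = 7 values of m_l.
For m_l = -1: cos θ = -1/√12, θ ≈ 106.78°.
cos θ_min = 3/√12, so θ_min ≈ 30.00°.

7 values; θ(m_l=-1) ≈ 106.78°; θ_min ≈ 30.00°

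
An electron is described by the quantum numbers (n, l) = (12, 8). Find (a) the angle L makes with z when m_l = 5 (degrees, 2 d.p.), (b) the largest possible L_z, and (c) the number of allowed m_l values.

θ(m_l=5) ≈ 53.90°; L_z,max = 8ℏ; 17 values

For m_l = 5: cos θ = 5/√72, θ ≈ 53.90°.
L_z,max = lℏ = 8ℏ.
There are 2l+1 = 17 values of m_l.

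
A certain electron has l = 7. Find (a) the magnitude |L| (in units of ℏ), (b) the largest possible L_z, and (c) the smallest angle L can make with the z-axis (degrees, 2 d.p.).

|L| = 2√14 ℏ ≈ 7.483ℏ; L_z,max = 7ℏ; θ_min ≈ 20.70°

|L| = ℏ√(7·8) = 2√14 ℏ ≈ 7.483ℏ.
L_z,max = lℏ = 7ℏ.
cos θ_min = 7/√56, so θ_min ≈ 20.70°.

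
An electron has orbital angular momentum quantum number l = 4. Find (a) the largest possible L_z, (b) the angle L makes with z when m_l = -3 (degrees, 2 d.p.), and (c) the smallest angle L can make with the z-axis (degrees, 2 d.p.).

L_z,max = 4ℏ; θ(m_l=-3) ≈ 132.13°; θ_min ≈ 26.57°

L_z,max = lℏ = 4ℏ.
For m_l = -3: cos θ = -3/√20, θ ≈ 132.13°.
cos θ_min = 4/√20, so θ_min ≈ 26.57°.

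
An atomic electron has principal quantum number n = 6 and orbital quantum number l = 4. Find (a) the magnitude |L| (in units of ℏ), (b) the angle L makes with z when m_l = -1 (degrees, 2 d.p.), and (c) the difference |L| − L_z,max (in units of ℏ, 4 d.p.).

|L| = ℏ√(4·5) = 2√5 ℏ ≈ 4.472ℏ.
For m_l = -1: cos θ = -1/√20, θ ≈ 102.92°.
|L| − L_z,max = (2√5 − 4)ℏ ≈ 0.4721ℏ.

|L| = 2√5 ℏ ≈ 4.472ℏ; θ(m_l=-1) ≈ 102.92°; |L|−L_z,max ≈ 0.4721ℏ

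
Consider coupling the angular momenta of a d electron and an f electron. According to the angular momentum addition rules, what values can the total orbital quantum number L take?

Angular momentum addition gives L = |l₁ − l₂|, …, l₁ + l₂.
So L can be 1, 2, 3, 4, 5.

L = 1, 2, 3, 4, 5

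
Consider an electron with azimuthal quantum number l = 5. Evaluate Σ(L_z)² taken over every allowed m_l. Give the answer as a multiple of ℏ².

m_l ∈ {-5, -4, -3, -2, -1, 0, 1, 2, 3, 4, 5}.
Σ m_l² = 2·(1 + 4 + 9 + 16 + 25) = 110.

Σ(L_z)² = 110 ℏ²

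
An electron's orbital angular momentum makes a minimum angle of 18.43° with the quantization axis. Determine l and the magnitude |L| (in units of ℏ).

l = 9, |L| = 3√10 ℏ ≈ 9.487ℏ

At minimum angle, m_l = l, so cos θ = l/√(l(l+1)); cos²θ = l/(l+1) = 0.9001.
Solving: l = 9.
Then |L| = ℏ√(9·10) = 3√10 ℏ.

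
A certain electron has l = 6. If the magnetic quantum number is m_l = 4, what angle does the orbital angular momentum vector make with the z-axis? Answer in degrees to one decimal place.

|L| = ℏ√(l(l+1)) = √42 ℏ.
L_z = m_l ℏ = 4ℏ.
cos θ = L_z/|L| = 4/√42, so θ ≈ 51.9°.

θ ≈ 51.9°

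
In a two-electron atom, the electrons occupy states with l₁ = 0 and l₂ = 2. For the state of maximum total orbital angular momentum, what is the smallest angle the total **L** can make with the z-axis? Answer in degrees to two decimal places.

L runs from |0 − 2| = 2 to 0 + 2 = 2.
L ∈ {2}.
The maximum is L = 2, with |L_tot| = ℏ√(2·3) = √6 ℏ.
The minimum angle with z is arccos(2/√6) ≈ 35.26°.

θ_min ≈ 35.26°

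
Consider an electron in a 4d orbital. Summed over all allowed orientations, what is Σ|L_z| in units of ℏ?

Σ|L_z| = 6 ℏ

For 4d, l = 2.
m_l runs from −2 to 2, i.e. {-2, -1, 0, 1, 2}.
Σ|m_l| = 2(1+2+…+2) = 6.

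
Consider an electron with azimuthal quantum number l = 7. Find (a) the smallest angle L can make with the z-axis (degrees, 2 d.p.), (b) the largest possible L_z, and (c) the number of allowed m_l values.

θ_min ≈ 20.70°; L_z,max = 7ℏ; 15 values

cos θ_min = 7/√56, so θ_min ≈ 20.70°.
L_z,max = lℏ = 7ℏ.
There are 2l+1 = 15 values of m_l.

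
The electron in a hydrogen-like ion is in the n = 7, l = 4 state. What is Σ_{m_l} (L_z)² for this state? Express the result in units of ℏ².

The allowed m_l values are -4, -3, -2, -1, 0, 1, 2, 3, 4.
Σ m_l² = 2·(1 + 4 + 9 + 16) = 60.

Σ(L_z)² = 60 ℏ²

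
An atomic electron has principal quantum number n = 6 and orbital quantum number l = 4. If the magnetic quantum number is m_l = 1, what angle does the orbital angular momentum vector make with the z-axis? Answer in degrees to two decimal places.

θ ≈ 77.08°

|L|² = l(l+1)ℏ² = 20ℏ², so |L| = 2√5 ℏ.
L_z = m_l ℏ = 1ℏ.
cos θ = L_z/|L| = 1/√20, so θ ≈ 77.08°.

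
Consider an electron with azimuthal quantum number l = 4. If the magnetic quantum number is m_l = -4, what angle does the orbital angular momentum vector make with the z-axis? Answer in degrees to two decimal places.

|L|² = l(l+1)ℏ² = 20ℏ², so |L| = 2√5 ℏ.
L_z = m_l ℏ = −4ℏ.
cos θ = L_z/|L| = -4/√20, so θ ≈ 153.43°.

θ ≈ 153.43°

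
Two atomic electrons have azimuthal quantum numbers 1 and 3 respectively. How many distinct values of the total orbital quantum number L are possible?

By the triangle rule, |l₁ − l₂| ≤ L ≤ l₁ + l₂.
So L can be 2, 3, 4.
That is 3 values.

3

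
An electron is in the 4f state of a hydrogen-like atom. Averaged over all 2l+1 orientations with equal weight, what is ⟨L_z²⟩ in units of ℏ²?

⟨L_z²⟩ = 4 ℏ²

The 4f subshell has l = 3.
The allowed m_l values are -3, -2, -1, 0, 1, 2, 3.
⟨L_z²⟩ = ℏ²·l(l+1)/3 = 4ℏ².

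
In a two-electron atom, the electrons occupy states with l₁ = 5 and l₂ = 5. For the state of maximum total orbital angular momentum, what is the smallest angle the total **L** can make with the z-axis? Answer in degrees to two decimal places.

Angular momentum addition gives L = |l₁ − l₂|, …, l₁ + l₂.
Allowed values: L = 0, 1, 2, 3, 4, 5, 6, 7, 8, 9, 10.
The maximum is L = 10, with |L_tot| = ℏ√(10·11) = √110 ℏ.
The minimum angle with z is arccos(10/√110) ≈ 17.55°.

θ_min ≈ 17.55°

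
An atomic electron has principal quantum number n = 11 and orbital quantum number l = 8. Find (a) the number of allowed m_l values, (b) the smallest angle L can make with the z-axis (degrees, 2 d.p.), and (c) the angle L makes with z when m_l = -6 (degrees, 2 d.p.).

There are 2l+1 = 17 values of m_l.
cos θ_min = 8/√72, so θ_min ≈ 19.47°.
For m_l = -6: cos θ = -6/√72, θ ≈ 135.00°.

17 values; θ_min ≈ 19.47°; θ(m_l=-6) ≈ 135.00°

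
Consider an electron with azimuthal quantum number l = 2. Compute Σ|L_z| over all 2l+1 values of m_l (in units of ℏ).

m_l runs from −2 to 2, i.e. {-2, -1, 0, 1, 2}.
Σ|m_l| = 2(1+2+…+2) = 6.

Σ|L_z| = 6 ℏ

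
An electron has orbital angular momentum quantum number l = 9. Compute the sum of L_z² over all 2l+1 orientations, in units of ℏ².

Σ(L_z)² = 570 ℏ²

The allowed m_l values are -9, -8, -7, -6, -5, -4, -3, -2, -1, 0, 1, 2, 3, 4, 5, 6, 7, 8, 9.
Σ m_l² = l(l+1)(2l+1)/3 = 9·10·19/3 = 570.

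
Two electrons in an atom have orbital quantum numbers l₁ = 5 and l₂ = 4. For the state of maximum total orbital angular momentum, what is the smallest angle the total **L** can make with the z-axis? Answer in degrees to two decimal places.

θ_min ≈ 18.43°

L runs from |5 − 4| = 1 to 5 + 4 = 9.
So L can be 1, 2, 3, 4, 5, 6, 7, 8, 9.
The maximum is L = 9, with |L_tot| = ℏ√(9·10) = 3√10 ℏ.
The minimum angle with z is arccos(9/√90) ≈ 18.43°.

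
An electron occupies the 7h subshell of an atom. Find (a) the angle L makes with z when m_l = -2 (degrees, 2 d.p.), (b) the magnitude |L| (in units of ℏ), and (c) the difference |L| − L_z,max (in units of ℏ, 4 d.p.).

θ(m_l=-2) ≈ 111.42°; |L| = √30 ℏ ≈ 5.477ℏ; |L|−L_z,max ≈ 0.4772ℏ

The 7h subshell has l = 5.
For m_l = -2: cos θ = -2/√30, θ ≈ 111.42°.
|L| = ℏ√(5·6) = √30 ℏ ≈ 5.477ℏ.
|L| − L_z,max = (√30 − 5)ℏ ≈ 0.4772ℏ.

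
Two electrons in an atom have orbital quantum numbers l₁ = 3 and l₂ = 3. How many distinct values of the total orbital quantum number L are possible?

7

The total orbital quantum number L ranges from |l₁ − l₂| to l₁ + l₂ in integer steps.
Allowed values: L = 0, 1, 2, 3, 4, 5, 6.
That is 7 values.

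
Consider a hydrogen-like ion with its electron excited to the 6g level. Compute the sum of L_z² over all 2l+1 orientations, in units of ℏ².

Σ(L_z)² = 60 ℏ²

The 6g level has l = 4.
m_l ∈ {-4, -3, -2, -1, 0, 1, 2, 3, 4}.
Σ m_l² = 2·(1 + 4 + 9 + 16) = 60.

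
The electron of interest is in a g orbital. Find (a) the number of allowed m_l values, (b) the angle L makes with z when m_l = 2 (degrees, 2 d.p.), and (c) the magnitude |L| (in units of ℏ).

9 values; θ(m_l=2) ≈ 63.43°; |L| = 2√5 ℏ ≈ 4.472ℏ

G corresponds to l = 4.
There are 2l+1 = 9 values of m_l.
For m_l = 2: cos θ = 2/√20, θ ≈ 63.43°.
|L| = ℏ√(4·5) = 2√5 ℏ ≈ 4.472ℏ.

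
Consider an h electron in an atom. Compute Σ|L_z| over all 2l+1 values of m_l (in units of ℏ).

For an h orbital, l = 5.
The allowed m_l values are -5, -4, -3, -2, -1, 0, 1, 2, 3, 4, 5.
Σ|m_l| = l(l+1) = 30.

Σ|L_z| = 30 ℏ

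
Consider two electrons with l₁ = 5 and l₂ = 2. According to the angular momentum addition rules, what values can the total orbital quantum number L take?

L runs from |5 − 2| = 3 to 5 + 2 = 7.
L ∈ {3, 4, 5, 6, 7}.

L = 3, 4, 5, 6, 7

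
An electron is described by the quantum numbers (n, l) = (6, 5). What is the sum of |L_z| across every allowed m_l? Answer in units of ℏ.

m_l runs from −5 to 5, i.e. {-5, -4, -3, -2, -1, 0, 1, 2, 3, 4, 5}.
Σ|m_l| = 2(1+2+…+5) = 30.

Σ|L_z| = 30 ℏ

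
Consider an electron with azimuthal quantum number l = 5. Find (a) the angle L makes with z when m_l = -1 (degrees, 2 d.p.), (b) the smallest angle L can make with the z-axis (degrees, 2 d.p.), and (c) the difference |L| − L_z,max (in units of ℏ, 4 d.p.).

For m_l = -1: cos θ = -1/√30, θ ≈ 100.52°.
cos θ_min = 5/√30, so θ_min ≈ 24.09°.
|L| − L_z,max = (√30 − 5)ℏ ≈ 0.4772ℏ.

θ(m_l=-1) ≈ 100.52°; θ_min ≈ 24.09°; |L|−L_z,max ≈ 0.4772ℏ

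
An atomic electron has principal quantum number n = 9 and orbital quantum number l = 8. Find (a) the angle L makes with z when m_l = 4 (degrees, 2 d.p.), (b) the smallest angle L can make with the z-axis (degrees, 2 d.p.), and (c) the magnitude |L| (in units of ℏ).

For m_l = 4: cos θ = 4/√72, θ ≈ 61.87°.
cos θ_min = 8/√72, so θ_min ≈ 19.47°.
|L| = ℏ√(8·9) = 6√2 ℏ ≈ 8.485ℏ.

θ(m_l=4) ≈ 61.87°; θ_min ≈ 19.47°; |L| = 6√2 ℏ ≈ 8.485ℏ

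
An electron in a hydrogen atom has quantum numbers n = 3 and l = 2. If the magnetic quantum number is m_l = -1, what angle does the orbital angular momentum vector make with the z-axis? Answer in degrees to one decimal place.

θ ≈ 114.1°

|L| = ℏ√(l(l+1)) = √6 ℏ.
L_z = m_l ℏ = −1ℏ.
cos θ = L_z/|L| = -1/√6, so θ ≈ 114.1°.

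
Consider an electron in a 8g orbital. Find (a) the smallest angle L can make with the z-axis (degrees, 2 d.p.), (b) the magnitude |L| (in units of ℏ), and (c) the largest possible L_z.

8g means n = 8, l = 4.
cos θ_min = 4/√20, so θ_min ≈ 26.57°.
|L| = ℏ√(4·5) = 2√5 ℏ ≈ 4.472ℏ.
L_z,max = lℏ = 4ℏ.

θ_min ≈ 26.57°; |L| = 2√5 ℏ ≈ 4.472ℏ; L_z,max = 4ℏ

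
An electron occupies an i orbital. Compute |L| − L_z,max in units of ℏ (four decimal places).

I corresponds to l = 6.
|L| = √42 ℏ ≈ 6.4807ℏ, while L_z,max = lℏ = 6ℏ.
The difference is (√42 − 6)ℏ ≈ 0.4807ℏ.

|L| − L_z,max ≈ 0.4807ℏ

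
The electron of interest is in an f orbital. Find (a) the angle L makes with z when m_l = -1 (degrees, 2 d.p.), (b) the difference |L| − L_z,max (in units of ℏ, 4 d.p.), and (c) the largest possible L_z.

θ(m_l=-1) ≈ 106.78°; |L|−L_z,max ≈ 0.4641ℏ; L_z,max = 3ℏ

For an f orbital, l = 3.
For m_l = -1: cos θ = -1/√12, θ ≈ 106.78°.
|L| − L_z,max = (2√3 − 3)ℏ ≈ 0.4641ℏ.
L_z,max = lℏ = 3ℏ.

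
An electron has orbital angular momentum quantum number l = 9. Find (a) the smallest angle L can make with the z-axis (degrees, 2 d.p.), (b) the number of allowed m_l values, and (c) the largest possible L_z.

cos θ_min = 9/√90, so θ_min ≈ 18.43°.
There are 2l+1 = 19 values of m_l.
L_z,max = lℏ = 9ℏ.

θ_min ≈ 18.43°; 19 values; L_z,max = 9ℏ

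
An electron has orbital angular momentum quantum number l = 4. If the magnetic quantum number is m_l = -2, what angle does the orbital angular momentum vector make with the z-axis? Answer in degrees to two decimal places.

θ ≈ 116.57°

|L| = ℏ√(l(l+1)) = 2√5 ℏ.
L_z = m_l ℏ = −2ℏ.
cos θ = L_z/|L| = -2/√20, so θ ≈ 116.57°.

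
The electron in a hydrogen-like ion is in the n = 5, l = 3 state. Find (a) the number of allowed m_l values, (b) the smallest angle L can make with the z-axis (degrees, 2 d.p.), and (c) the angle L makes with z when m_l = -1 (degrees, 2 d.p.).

7 values; θ_min ≈ 30.00°; θ(m_l=-1) ≈ 106.78°

There are 2l+1 = 7 values of m_l.
cos θ_min = 3/√12, so θ_min ≈ 30.00°.
For m_l = -1: cos θ = -1/√12, θ ≈ 106.78°.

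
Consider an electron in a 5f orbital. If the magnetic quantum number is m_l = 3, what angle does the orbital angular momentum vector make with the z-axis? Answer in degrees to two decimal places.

θ ≈ 30.00°

5f means n = 5, l = 3.
|L|² = l(l+1)ℏ² = 12ℏ², so |L| = 2√3 ℏ.
L_z = m_l ℏ = 3ℏ.
cos θ = L_z/|L| = 3/√12, so θ ≈ 30.00°.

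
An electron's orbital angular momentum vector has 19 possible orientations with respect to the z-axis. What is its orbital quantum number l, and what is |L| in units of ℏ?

Since there are 2l+1 = 19 values of m_l, l = 9.
|L| = ℏ√(l(l+1)) = ℏ√(9·10) = 3√10 ℏ.

l = 9, |L| = 3√10 ℏ ≈ 9.487ℏ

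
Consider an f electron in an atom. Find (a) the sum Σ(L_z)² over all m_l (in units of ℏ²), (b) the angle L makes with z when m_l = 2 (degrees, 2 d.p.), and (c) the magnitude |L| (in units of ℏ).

Σ(L_z)² = 28 ℏ²; θ(m_l=2) ≈ 54.74°; |L| = 2√3 ℏ ≈ 3.464ℏ

F corresponds to l = 3.
Σ m_l² = 28, so Σ(L_z)² = 28 ℏ².
For m_l = 2: cos θ = 2/√12, θ ≈ 54.74°.
|L| = ℏ√(3·4) = 2√3 ℏ ≈ 3.464ℏ.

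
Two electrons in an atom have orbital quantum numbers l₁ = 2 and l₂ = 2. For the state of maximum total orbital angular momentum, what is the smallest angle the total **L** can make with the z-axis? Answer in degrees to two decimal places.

L runs from |2 − 2| = 0 to 2 + 2 = 4.
Allowed values: L = 0, 1, 2, 3, 4.
The maximum is L = 4, with |L_tot| = ℏ√(4·5) = 2√5 ℏ.
The minimum angle with z is arccos(4/√20) ≈ 26.57°.

θ_min ≈ 26.57°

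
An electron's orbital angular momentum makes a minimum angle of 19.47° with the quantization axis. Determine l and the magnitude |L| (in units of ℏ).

cos θ_min = l/√(l(l+1)) = √(l/(l+1)), so l/(l+1) = cos²(19.47°) = 0.8889.
l = cos²θ/sin²θ ≈ 8.
Then |L| = ℏ√(8·9) = 6√2 ℏ.

l = 8, |L| = 6√2 ℏ ≈ 8.485ℏ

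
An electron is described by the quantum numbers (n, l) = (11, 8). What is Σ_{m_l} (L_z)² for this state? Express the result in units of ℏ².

m_l runs from −8 to 8, i.e. {-8, -7, -6, -5, -4, -3, -2, -1, 0, 1, 2, 3, 4, 5, 6, 7, 8}.
Σ m_l² = l(l+1)(2l+1)/3 = 8·9·17/3 = 408.

Σ(L_z)² = 408 ℏ²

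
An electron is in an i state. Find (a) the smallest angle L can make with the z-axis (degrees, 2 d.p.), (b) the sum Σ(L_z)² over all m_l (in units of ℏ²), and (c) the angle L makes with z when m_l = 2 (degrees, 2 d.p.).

For an i orbital, l = 6.
cos θ_min = 6/√42, so θ_min ≈ 22.21°.
Σ m_l² = 182, so Σ(L_z)² = 182 ℏ².
For m_l = 2: cos θ = 2/√42, θ ≈ 72.02°.

θ_min ≈ 22.21°; Σ(L_z)² = 182 ℏ²; θ(m_l=2) ≈ 72.02°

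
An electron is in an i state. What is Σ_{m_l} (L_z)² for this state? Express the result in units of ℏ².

Σ(L_z)² = 182 ℏ²

For an i orbital, l = 6.
m_l ∈ {-6, -5, -4, -3, -2, -1, 0, 1, 2, 3, 4, 5, 6}.
Summing m² from −6 to 6: Σ m_l² = 182.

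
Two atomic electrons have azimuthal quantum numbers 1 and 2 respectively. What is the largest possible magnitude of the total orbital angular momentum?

|L_tot|_max = 2√3 ℏ ≈ 3.464ℏ

L runs from |1 − 2| = 1 to 1 + 2 = 3.
Allowed values: L = 1, 2, 3.
The largest magnitude corresponds to L = 3: |L_tot| = ℏ√(3·4) = 2√3 ℏ.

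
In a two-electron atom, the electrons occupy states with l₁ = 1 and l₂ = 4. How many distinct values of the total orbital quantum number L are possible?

3

L runs from |1 − 4| = 3 to 1 + 4 = 5.
So L can be 3, 4, 5.
That is 3 values.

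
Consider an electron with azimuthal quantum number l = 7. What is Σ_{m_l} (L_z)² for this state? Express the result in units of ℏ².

m_l runs from −7 to 7, i.e. {-7, -6, -5, -4, -3, -2, -1, 0, 1, 2, 3, 4, 5, 6, 7}.
Summing m² from −7 to 7: Σ m_l² = 280.

Σ(L_z)² = 280 ℏ²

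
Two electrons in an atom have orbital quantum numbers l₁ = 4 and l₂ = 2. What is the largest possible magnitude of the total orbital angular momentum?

|L_tot|_max = √42 ℏ ≈ 6.481ℏ

L runs from |4 − 2| = 2 to 4 + 2 = 6.
L ∈ {2, 3, 4, 5, 6}.
The largest magnitude corresponds to L = 6: |L_tot| = ℏ√(6·7) = √42 ℏ.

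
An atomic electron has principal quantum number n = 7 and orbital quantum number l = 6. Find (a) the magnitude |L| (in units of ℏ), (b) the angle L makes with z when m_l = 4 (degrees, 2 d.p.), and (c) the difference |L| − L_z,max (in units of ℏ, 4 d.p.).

|L| = √42 ℏ ≈ 6.481ℏ; θ(m_l=4) ≈ 51.89°; |L|−L_z,max ≈ 0.4807ℏ

|L| = ℏ√(6·7) = √42 ℏ ≈ 6.481ℏ.
For m_l = 4: cos θ = 4/√42, θ ≈ 51.89°.
|L| − L_z,max = (√42 − 6)ℏ ≈ 0.4807ℏ.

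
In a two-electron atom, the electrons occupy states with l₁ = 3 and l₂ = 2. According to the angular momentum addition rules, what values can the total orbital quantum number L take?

By the triangle rule, |l₁ − l₂| ≤ L ≤ l₁ + l₂.
L ∈ {1, 2, 3, 4, 5}.

L = 1, 2, 3, 4, 5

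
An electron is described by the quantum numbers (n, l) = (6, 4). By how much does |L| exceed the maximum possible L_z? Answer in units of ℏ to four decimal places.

|L| = 2√5 ℏ ≈ 4.4721ℏ, while L_z,max = lℏ = 4ℏ.
The difference is (2√5 − 4)ℏ ≈ 0.4721ℏ.

|L| − L_z,max ≈ 0.4721ℏ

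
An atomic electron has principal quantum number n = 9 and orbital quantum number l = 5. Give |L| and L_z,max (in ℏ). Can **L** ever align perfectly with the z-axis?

No: L_z,max = 5ℏ < |L| = √30 ℏ ≈ 5.477ℏ

|L| = √30 ℏ ≈ 5.4772ℏ, while L_z,max = lℏ = 5ℏ.
Since |L| > L_z,max, the vector can never point exactly along z; the closest it comes is θ_min = arccos(5/√30) ≈ 24.1°.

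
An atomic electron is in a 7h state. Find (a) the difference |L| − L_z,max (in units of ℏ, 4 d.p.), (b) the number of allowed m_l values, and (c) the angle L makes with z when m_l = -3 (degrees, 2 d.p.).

|L|−L_z,max ≈ 0.4772ℏ; 11 values; θ(m_l=-3) ≈ 123.21°

The 7h subshell has l = 5.
|L| − L_z,max = (√30 − 5)ℏ ≈ 0.4772ℏ.
There are 2l+1 = 11 values of m_l.
For m_l = -3: cos θ = -3/√30, θ ≈ 123.21°.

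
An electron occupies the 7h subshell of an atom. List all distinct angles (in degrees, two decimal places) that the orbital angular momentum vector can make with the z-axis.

θ ∈ {24.09°, 43.09°, 56.79°, 68.58°, 79.48°, 90.00°, 100.52°, 111.42°, 123.21°, 136.91°, 155.91°}

The 7h subshell has l = 5.
|L| = ℏ√(l(l+1)) = √30 ℏ.
cos θ = m_l/√30 for each m_l ∈ {-5, -4, -3, -2, -1, 0, 1, 2, 3, 4, 5}.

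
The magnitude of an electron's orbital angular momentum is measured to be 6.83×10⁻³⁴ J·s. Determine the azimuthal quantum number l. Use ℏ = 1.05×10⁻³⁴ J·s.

In units of ℏ, |L| ≈ 6.505.
(|L|/ℏ)² = l(l+1) ≈ 42.31 ⇒ l = 6.

l = 6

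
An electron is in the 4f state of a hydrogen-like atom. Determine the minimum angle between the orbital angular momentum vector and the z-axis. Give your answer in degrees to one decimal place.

θ_min ≈ 30.0°

For 4f, l = 3.
|L|² = l(l+1)ℏ² = 12ℏ², so |L| = 2√3 ℏ.
The smallest angle corresponds to the largest L_z, i.e. m_l = l = 3, giving L_z = 3ℏ.
cos θ_min = 3/√12, so θ_min ≈ 30.0°.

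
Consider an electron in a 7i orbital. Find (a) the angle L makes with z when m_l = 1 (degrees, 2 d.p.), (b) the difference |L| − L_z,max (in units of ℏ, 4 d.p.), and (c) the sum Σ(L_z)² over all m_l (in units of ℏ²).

θ(m_l=1) ≈ 81.12°; |L|−L_z,max ≈ 0.4807ℏ; Σ(L_z)² = 182 ℏ²

The 7i subshell has l = 6.
For m_l = 1: cos θ = 1/√42, θ ≈ 81.12°.
|L| − L_z,max = (√42 − 6)ℏ ≈ 0.4807ℏ.
Σ m_l² = 182, so Σ(L_z)² = 182 ℏ².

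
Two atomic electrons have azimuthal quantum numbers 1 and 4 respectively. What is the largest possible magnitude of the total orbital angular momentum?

|L_tot|_max = √30 ℏ ≈ 5.477ℏ

The total orbital quantum number L ranges from |l₁ − l₂| to l₁ + l₂ in integer steps.
L ∈ {3, 4, 5}.
The largest magnitude corresponds to L = 5: |L_tot| = ℏ√(5·6) = √30 ℏ.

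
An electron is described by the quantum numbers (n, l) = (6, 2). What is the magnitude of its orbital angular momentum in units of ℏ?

|L| = ℏ√(l(l+1)) = ℏ√(2·3) = √6 ℏ

|L| = √6 ℏ ≈ 2.449ℏ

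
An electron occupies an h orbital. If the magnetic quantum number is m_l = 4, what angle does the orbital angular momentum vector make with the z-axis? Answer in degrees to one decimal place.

The letter h corresponds to l = 5.
|L|² = l(l+1)ℏ² = 30ℏ², so |L| = √30 ℏ.
L_z = m_l ℏ = 4ℏ.
cos θ = L_z/|L| = 4/√30, so θ ≈ 43.1°.

θ ≈ 43.1°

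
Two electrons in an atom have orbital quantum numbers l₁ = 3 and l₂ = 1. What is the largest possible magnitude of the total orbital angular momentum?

The total orbital quantum number L ranges from |l₁ − l₂| to l₁ + l₂ in integer steps.
So L can be 2, 3, 4.
The largest magnitude corresponds to L = 4: |L_tot| = ℏ√(4·5) = 2√5 ℏ.

|L_tot|_max = 2√5 ℏ ≈ 4.472ℏ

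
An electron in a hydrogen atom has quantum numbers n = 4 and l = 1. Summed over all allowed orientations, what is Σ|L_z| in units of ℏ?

Σ|L_z| = 2 ℏ

m_l ∈ {-1, 0, 1}.
Σ|m_l| = l(l+1) = 2.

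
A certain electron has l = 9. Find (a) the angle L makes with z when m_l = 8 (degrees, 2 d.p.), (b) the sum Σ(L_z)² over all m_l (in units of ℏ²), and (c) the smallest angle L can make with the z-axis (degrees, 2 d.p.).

θ(m_l=8) ≈ 32.51°; Σ(L_z)² = 570 ℏ²; θ_min ≈ 18.43°

For m_l = 8: cos θ = 8/√90, θ ≈ 32.51°.
Σ m_l² = 570, so Σ(L_z)² = 570 ℏ².
cos θ_min = 9/√90, so θ_min ≈ 18.43°.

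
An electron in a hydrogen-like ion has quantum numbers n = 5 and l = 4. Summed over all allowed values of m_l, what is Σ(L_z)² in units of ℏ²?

m_l ∈ {-4, -3, -2, -1, 0, 1, 2, 3, 4}.
Σ m_l² = l(l+1)(2l+1)/3 = 4·5·9/3 = 60.

Σ(L_z)² = 60 ℏ²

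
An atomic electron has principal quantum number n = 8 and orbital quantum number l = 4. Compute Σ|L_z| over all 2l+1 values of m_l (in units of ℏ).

m_l ∈ {-4, -3, -2, -1, 0, 1, 2, 3, 4}.
Σ|m_l| = 2·4(4+1)/2 = 20.

Σ|L_z| = 20 ℏ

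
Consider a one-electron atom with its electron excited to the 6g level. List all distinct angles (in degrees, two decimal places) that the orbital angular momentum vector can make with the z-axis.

θ ∈ {26.57°, 47.87°, 63.43°, 77.08°, 90.00°, 102.92°, 116.57°, 132.13°, 153.43°}

The 6g level has l = 4.
|L| = ℏ√(l(l+1)) = 2√5 ℏ.
cos θ = m_l/√20 for each m_l ∈ {-4, -3, -2, -1, 0, 1, 2, 3, 4}.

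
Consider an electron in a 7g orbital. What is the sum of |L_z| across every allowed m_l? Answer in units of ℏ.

Σ|L_z| = 20 ℏ

The 7g subshell has l = 4.
m_l ∈ {-4, -3, -2, -1, 0, 1, 2, 3, 4}.
Σ|m_l| = 2·4(4+1)/2 = 20.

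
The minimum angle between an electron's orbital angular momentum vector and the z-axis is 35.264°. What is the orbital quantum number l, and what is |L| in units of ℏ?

l = 2, |L| = √6 ℏ ≈ 2.449ℏ

cos θ_min = l/√(l(l+1)) = √(l/(l+1)), so l/(l+1) = cos²(35.264°) = 0.6667.
Thus l = 0.6667/(1 − 0.6667) ≈ 2.
Then |L| = ℏ√(2·3) = √6 ℏ.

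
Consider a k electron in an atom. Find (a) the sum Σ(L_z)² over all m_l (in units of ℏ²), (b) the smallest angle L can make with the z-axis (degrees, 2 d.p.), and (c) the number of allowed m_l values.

Σ(L_z)² = 280 ℏ²; θ_min ≈ 20.70°; 15 values

For a k orbital, l = 7.
Σ m_l² = 280, so Σ(L_z)² = 280 ℏ².
cos θ_min = 7/√56, so θ_min ≈ 20.70°.
There are 2l+1 = 15 values of m_l.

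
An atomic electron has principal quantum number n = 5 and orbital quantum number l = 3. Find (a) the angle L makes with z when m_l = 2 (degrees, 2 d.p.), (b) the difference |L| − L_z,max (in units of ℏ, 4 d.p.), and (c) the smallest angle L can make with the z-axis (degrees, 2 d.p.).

For m_l = 2: cos θ = 2/√12, θ ≈ 54.74°.
|L| − L_z,max = (2√3 − 3)ℏ ≈ 0.4641ℏ.
cos θ_min = 3/√12, so θ_min ≈ 30.00°.

θ(m_l=2) ≈ 54.74°; |L|−L_z,max ≈ 0.4641ℏ; θ_min ≈ 30.00°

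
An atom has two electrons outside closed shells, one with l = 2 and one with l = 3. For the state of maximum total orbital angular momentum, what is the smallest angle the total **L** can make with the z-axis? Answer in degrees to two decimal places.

θ_min ≈ 24.09°

The total orbital quantum number L ranges from |l₁ − l₂| to l₁ + l₂ in integer steps.
So L can be 1, 2, 3, 4, 5.
The maximum is L = 5, with |L_tot| = ℏ√(5·6) = √30 ℏ.
The minimum angle with z is arccos(5/√30) ≈ 24.09°.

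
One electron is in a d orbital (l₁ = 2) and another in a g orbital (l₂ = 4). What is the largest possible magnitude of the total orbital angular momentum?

L runs from |2 − 4| = 2 to 2 + 4 = 6.
So L can be 2, 3, 4, 5, 6.
The largest magnitude corresponds to L = 6: |L_tot| = ℏ√(6·7) = √42 ℏ.

|L_tot|_max = √42 ℏ ≈ 6.481ℏ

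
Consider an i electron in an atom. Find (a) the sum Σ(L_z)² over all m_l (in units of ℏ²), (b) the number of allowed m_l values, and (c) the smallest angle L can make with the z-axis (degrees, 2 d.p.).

For an i orbital, l = 6.
Σ m_l² = 182, so Σ(L_z)² = 182 ℏ².
There are 2l+1 = 13 values of m_l.
cos θ_min = 6/√42, so θ_min ≈ 22.21°.

Σ(L_z)² = 182 ℏ²; 13 values; θ_min ≈ 22.21°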